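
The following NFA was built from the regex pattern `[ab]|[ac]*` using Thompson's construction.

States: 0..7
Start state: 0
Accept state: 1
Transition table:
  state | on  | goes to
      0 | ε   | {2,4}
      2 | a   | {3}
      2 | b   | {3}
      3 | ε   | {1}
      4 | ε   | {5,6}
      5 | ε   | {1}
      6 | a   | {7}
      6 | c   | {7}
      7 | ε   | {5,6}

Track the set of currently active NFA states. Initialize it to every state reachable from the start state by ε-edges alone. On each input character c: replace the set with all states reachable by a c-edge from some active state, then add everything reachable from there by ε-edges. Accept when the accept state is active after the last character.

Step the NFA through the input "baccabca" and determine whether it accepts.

Answer: REJECT

Trace:
start: ε-closure({0}) = {0,1,2,4,5,6}
'b' @ 1: {1,3}  (accept∈set)
'a' @ 2: {}  — no active states
rest 'ccabca' ignored (set empty)
end set {} — state 1 not in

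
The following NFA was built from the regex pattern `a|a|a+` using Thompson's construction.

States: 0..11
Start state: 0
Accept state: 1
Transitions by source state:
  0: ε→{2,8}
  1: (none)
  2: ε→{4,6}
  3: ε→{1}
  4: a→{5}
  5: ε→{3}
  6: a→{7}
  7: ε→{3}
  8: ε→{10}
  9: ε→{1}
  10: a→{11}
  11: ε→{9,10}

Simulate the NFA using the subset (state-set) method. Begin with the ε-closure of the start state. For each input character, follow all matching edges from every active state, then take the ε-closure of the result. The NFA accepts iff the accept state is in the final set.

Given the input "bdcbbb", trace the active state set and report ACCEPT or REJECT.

Answer: REJECT

Trace:
S₀ = ε-closure({0}) = {0,2,4,6,8,10}
'b' @ 1: {}  — dead — no transitions
rest 'dcbbb' ignored (set empty)
end set {} — state 1 not in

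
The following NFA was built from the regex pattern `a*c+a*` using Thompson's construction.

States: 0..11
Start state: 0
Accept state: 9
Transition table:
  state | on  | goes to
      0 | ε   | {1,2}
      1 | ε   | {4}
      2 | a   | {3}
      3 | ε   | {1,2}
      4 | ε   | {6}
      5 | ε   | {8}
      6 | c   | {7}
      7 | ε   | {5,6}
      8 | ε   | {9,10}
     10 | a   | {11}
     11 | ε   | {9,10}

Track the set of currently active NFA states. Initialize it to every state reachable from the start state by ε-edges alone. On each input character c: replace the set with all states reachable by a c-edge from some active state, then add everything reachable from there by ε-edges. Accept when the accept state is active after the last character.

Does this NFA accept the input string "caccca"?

Answer: REJECT

Derivation:
S₀ = ε-closure({0}) = {0,1,2,4,6}
'c' @ 1: {5,6,7,8,9,10}  ✓accept
'a' @ 2: {9,10,11}  ✓accept
'c' @ 3: {}  — state set empty
rest 'cca' ignored (set empty)
after full input: {}  (accept=9 not in)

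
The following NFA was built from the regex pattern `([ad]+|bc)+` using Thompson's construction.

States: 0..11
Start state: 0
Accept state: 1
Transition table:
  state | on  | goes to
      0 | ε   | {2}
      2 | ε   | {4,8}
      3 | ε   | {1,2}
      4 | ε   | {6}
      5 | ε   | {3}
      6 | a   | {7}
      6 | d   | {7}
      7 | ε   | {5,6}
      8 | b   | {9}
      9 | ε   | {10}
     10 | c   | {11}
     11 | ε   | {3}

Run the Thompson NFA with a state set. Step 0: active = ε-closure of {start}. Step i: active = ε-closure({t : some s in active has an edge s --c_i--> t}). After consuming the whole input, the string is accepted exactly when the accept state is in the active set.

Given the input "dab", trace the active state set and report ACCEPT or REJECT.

initial (ε-close {0}): {0,2,4,6,8}
'd' @ 1: {1,2,3,4,5,6,7,8}  ✓accept
'a' @ 2: {1,2,3,4,5,6,7,8}  ✓accept
'b' @ 3: {9,10}
final: {9,10}; accept 1 not in set

Answer: REJECT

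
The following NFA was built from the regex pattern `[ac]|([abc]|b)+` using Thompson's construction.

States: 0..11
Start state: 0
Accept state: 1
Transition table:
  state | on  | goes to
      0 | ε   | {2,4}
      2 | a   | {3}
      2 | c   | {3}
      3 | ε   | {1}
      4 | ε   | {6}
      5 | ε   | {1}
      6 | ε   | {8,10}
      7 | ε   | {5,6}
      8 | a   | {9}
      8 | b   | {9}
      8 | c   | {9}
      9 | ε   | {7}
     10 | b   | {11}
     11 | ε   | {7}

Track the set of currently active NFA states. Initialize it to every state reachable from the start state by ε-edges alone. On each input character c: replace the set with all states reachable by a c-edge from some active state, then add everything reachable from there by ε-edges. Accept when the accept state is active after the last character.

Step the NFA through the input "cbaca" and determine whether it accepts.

Answer: ACCEPT

Derivation:
start: ε-closure({0}) = {0,2,4,6,8,10}
'c' @ 1: {1,3,5,6,7,8,9,10}  [accepting]
'b' @ 2: {1,5,6,7,8,9,10,11}  [accepting]
'a' @ 3: {1,5,6,7,8,9,10}  [accepting]
'c' @ 4: {1,5,6,7,8,9,10}  [accepting]
'a' @ 5: {1,5,6,7,8,9,10}  [accepting]
final: {1,5,6,7,8,9,10}; accept 1 in set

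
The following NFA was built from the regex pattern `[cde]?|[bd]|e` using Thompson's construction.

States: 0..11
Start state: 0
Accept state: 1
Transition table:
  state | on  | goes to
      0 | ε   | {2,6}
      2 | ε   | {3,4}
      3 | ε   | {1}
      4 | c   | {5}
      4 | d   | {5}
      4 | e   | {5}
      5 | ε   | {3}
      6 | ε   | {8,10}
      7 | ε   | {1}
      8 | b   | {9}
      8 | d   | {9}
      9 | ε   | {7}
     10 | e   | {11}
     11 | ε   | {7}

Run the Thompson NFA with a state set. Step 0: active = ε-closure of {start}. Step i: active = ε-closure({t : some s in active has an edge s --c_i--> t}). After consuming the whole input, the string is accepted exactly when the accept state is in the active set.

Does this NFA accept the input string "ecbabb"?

Answer: REJECT

Trace:
start: ε-closure({0}) = {0,1,2,3,4,6,8,10}
'e' @ 1: {1,3,5,7,11}  ✓accept
'c' @ 2: {}  — state set empty
rest 'babb' ignored (set empty)
after full input: {}  (accept=1 not in)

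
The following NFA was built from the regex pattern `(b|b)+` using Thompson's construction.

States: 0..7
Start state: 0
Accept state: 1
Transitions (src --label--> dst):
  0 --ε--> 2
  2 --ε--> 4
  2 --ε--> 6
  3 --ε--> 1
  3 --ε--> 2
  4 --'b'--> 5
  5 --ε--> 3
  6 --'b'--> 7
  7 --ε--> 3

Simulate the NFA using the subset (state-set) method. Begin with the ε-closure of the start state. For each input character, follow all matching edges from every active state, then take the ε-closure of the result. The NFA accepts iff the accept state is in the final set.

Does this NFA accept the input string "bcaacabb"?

Answer: REJECT

Derivation:
initial (ε-close {0}): {0,2,4,6}
'b' @ 1: {1,2,3,4,5,6,7}  (accept∈set)
'c' @ 2: {}  — dead — no transitions
rest 'aacabb' ignored (set empty)
after full input: {}  (accept=1 not in)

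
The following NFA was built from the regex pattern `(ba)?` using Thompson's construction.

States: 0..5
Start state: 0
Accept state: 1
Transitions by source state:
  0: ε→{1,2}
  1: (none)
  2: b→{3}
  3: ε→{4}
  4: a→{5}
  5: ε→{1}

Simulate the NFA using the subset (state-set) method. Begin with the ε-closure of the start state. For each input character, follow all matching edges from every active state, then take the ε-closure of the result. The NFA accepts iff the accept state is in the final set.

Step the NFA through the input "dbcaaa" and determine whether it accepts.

Answer: REJECT

Trace:
S₀ = ε-closure({0}) = {0,1,2}
'd' @ 1: {}  — dead — no transitions
rest 'bcaaa' ignored (set empty)
end set {} — state 1 not in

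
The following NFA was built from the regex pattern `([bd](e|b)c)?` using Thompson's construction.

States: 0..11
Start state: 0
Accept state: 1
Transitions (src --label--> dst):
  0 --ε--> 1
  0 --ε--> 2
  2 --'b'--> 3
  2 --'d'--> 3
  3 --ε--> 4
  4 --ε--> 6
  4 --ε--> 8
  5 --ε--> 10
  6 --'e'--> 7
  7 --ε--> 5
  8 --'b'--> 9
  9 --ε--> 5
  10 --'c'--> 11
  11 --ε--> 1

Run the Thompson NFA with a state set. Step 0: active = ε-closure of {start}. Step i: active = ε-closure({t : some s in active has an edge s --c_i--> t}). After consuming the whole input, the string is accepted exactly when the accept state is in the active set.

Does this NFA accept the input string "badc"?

Answer: REJECT

Steps:
S₀ = ε-closure({0}) = {0,1,2}
'b' @ 1: {3,4,6,8}
'a' @ 2: {}  — no active states
rest 'dc' ignored (set empty)
final: {}; accept 1 not in set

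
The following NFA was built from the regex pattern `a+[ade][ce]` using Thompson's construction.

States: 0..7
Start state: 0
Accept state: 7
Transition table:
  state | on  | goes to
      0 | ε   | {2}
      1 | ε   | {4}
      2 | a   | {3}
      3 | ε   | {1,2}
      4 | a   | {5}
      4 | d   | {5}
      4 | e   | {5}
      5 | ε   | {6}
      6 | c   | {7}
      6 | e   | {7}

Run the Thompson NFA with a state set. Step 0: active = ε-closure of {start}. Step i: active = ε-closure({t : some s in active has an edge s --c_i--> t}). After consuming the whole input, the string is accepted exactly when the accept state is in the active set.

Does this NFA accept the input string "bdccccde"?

initial (ε-close {0}): {0,2}
'b' @ 1: {}  — state set empty
rest 'dccccde' ignored (set empty)
final: {}; accept 7 not in set

Answer: REJECT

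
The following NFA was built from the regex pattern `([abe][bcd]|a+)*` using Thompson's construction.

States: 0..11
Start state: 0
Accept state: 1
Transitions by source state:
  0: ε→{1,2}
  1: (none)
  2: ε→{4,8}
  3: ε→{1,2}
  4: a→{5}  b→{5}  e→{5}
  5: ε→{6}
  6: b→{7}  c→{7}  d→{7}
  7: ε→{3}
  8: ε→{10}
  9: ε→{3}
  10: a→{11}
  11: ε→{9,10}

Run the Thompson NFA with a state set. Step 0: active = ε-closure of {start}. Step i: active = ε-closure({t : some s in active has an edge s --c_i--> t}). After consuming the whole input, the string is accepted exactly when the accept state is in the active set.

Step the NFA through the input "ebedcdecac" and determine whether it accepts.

Answer: REJECT

Derivation:
start: ε-closure({0}) = {0,1,2,4,8,10}
'e' @ 1: {5,6}
'b' @ 2: {1,2,3,4,7,8,10}  ✓accept
'e' @ 3: {5,6}
'd' @ 4: {1,2,3,4,7,8,10}  ✓accept
'c' @ 5: {}  — no active states
rest 'decac' ignored (set empty)
after full input: {}  (accept=1 not in)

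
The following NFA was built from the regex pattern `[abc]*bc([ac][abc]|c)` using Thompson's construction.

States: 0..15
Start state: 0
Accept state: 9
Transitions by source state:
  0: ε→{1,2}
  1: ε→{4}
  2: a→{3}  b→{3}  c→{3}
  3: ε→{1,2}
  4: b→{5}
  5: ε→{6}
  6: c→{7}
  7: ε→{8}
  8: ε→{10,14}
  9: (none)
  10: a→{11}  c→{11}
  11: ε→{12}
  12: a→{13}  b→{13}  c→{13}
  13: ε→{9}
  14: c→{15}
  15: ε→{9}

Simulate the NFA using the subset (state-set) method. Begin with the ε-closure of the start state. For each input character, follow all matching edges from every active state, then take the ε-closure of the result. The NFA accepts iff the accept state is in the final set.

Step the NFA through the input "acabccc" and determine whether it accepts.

S₀ = ε-closure({0}) = {0,1,2,4}
'a' @ 1: {1,2,3,4}
'c' @ 2: {1,2,3,4}
'a' @ 3: {1,2,3,4}
'b' @ 4: {1,2,3,4,5,6}
'c' @ 5: {1,2,3,4,7,8,10,14}
'c' @ 6: {1,2,3,4,9,11,12,15}  ✓accept
'c' @ 7: {1,2,3,4,9,13}  ✓accept
final: {1,2,3,4,9,13}; accept 9 in set

Answer: ACCEPT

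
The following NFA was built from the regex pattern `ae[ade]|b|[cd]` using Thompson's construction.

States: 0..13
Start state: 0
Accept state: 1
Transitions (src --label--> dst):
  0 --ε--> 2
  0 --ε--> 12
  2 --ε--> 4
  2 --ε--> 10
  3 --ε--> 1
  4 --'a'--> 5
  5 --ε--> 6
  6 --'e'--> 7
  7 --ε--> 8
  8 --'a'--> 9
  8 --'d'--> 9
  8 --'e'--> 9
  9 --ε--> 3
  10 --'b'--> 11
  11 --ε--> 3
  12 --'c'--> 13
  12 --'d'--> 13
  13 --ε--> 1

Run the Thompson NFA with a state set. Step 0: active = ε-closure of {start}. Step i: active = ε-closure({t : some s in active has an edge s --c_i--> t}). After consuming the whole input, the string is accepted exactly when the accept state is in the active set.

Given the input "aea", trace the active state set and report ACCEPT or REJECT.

initial (ε-close {0}): {0,2,4,10,12}
'a' @ 1: {5,6}
'e' @ 2: {7,8}
'a' @ 3: {1,3,9}  [accepting]
end set {1,3,9} — state 1 in

Answer: ACCEPT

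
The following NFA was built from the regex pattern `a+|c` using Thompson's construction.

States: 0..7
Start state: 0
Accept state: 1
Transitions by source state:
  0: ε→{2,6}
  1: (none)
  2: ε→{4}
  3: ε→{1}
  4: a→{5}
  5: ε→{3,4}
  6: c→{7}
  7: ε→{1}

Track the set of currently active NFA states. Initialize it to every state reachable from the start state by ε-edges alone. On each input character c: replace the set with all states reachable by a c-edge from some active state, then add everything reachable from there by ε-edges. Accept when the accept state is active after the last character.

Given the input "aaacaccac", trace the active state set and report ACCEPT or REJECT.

initial (ε-close {0}): {0,2,4,6}
'a' @ 1: {1,3,4,5}  ✓accept
'a' @ 2: {1,3,4,5}  ✓accept
'a' @ 3: {1,3,4,5}  ✓accept
'c' @ 4: {}  — state set empty
rest 'accac' ignored (set empty)
final: {}; accept 1 not in set

Answer: REJECT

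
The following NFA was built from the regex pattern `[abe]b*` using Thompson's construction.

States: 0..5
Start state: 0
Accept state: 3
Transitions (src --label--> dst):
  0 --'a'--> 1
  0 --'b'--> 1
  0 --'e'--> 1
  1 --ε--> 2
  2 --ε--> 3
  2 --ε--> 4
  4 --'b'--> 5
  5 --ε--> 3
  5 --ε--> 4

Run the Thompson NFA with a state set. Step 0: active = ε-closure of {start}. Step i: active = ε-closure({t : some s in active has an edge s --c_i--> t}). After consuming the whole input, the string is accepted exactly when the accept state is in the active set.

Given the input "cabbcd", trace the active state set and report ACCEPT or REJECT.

Answer: REJECT

Trace:
initial (ε-close {0}): {0}
'c' @ 1: {}  — no active states
rest 'abbcd' ignored (set empty)
end set {} — state 3 not in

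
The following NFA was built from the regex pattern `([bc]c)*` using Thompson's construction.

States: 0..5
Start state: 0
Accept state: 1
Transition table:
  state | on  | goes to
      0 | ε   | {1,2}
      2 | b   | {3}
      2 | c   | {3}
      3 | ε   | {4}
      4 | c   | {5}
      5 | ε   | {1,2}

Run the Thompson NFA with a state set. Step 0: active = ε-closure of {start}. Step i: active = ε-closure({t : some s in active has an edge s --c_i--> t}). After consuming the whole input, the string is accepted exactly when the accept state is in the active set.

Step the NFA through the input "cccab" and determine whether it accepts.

start: ε-closure({0}) = {0,1,2}
'c' @ 1: {3,4}
'c' @ 2: {1,2,5}  ✓accept
'c' @ 3: {3,4}
'a' @ 4: {}  — dead — no transitions
rest 'b' ignored (set empty)
final: {}; accept 1 not in set

Answer: REJECT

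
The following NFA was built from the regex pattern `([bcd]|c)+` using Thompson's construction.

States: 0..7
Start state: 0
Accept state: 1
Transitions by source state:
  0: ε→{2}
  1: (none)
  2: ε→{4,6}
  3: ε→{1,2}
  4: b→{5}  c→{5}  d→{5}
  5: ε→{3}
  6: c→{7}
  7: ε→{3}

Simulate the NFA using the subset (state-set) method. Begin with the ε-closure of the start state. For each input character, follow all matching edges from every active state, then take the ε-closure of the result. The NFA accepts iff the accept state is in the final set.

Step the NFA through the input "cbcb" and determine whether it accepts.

start: ε-closure({0}) = {0,2,4,6}
'c' @ 1: {1,2,3,4,5,6,7}  (accept∈set)
'b' @ 2: {1,2,3,4,5,6}  (accept∈set)
'c' @ 3: {1,2,3,4,5,6,7}  (accept∈set)
'b' @ 4: {1,2,3,4,5,6}  (accept∈set)
end set {1,2,3,4,5,6} — state 1 in

Answer: ACCEPT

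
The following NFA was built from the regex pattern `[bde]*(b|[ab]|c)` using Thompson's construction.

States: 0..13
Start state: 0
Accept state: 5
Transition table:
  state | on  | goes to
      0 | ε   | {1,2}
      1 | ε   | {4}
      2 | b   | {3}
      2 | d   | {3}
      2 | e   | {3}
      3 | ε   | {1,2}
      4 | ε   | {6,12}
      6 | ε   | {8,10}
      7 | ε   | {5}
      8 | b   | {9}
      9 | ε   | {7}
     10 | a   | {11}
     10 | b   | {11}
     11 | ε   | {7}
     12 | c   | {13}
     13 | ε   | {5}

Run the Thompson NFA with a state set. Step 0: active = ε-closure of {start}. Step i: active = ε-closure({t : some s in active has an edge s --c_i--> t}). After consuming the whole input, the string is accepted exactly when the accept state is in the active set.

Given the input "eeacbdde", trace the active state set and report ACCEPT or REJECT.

initial (ε-close {0}): {0,1,2,4,6,8,10,12}
'e' @ 1: {1,2,3,4,6,8,10,12}
'e' @ 2: {1,2,3,4,6,8,10,12}
'a' @ 3: {5,7,11}  (accept∈set)
'c' @ 4: {}  — no active states
rest 'bdde' ignored (set empty)
after full input: {}  (accept=5 not in)

Answer: REJECT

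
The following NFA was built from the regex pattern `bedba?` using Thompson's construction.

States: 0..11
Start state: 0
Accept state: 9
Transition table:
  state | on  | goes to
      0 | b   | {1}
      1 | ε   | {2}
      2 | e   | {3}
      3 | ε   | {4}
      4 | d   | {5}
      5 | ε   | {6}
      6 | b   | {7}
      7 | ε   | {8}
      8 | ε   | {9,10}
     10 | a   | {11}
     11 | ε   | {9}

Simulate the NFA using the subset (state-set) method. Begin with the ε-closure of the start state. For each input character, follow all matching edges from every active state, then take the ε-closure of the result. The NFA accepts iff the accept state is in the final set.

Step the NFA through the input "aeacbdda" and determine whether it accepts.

initial (ε-close {0}): {0}
'a' @ 1: {}  — no active states
rest 'eacbdda' ignored (set empty)
after full input: {}  (accept=9 not in)

Answer: REJECT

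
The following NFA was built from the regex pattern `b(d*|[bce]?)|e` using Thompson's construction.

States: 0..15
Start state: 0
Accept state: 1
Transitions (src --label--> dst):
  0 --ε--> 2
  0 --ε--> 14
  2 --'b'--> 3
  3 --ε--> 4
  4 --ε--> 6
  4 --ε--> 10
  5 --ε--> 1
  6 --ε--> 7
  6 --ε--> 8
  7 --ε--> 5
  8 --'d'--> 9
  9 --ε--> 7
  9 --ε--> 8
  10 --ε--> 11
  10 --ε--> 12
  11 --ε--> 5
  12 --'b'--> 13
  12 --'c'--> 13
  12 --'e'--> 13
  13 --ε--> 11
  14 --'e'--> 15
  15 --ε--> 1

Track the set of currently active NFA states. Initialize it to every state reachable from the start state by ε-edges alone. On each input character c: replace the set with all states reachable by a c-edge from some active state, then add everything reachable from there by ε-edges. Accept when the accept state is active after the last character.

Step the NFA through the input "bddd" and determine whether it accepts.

Answer: ACCEPT

Trace:
start: ε-closure({0}) = {0,2,14}
'b' @ 1: {1,3,4,5,6,7,8,10,11,12}  ✓accept
'd' @ 2: {1,5,7,8,9}  ✓accept
'd' @ 3: {1,5,7,8,9}  ✓accept
'd' @ 4: {1,5,7,8,9}  ✓accept
after full input: {1,5,7,8,9}  (accept=1 in)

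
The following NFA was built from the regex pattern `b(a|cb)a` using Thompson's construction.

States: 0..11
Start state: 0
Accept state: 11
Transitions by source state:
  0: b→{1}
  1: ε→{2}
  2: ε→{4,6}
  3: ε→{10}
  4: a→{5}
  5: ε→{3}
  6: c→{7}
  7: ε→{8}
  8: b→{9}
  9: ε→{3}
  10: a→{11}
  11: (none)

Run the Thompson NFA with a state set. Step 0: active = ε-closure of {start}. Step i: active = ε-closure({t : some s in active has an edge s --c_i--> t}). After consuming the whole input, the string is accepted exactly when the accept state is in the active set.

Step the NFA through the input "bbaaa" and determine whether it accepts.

start: ε-closure({0}) = {0}
'b' @ 1: {1,2,4,6}
'b' @ 2: {}  — dead — no transitions
rest 'aaa' ignored (set empty)
end set {} — state 11 not in

Answer: REJECT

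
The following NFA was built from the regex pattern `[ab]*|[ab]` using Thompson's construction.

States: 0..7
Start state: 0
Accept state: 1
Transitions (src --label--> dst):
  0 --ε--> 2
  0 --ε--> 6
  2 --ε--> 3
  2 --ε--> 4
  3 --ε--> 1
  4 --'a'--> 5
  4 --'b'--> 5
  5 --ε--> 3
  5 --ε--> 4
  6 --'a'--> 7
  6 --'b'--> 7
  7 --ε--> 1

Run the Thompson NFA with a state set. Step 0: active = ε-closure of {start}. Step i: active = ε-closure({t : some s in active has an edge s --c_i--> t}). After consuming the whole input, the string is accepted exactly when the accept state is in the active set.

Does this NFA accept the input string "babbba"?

S₀ = ε-closure({0}) = {0,1,2,3,4,6}
'b' @ 1: {1,3,4,5,7}  ✓accept
'a' @ 2: {1,3,4,5}  ✓accept
'b' @ 3: {1,3,4,5}  ✓accept
'b' @ 4: {1,3,4,5}  ✓accept
'b' @ 5: {1,3,4,5}  ✓accept
'a' @ 6: {1,3,4,5}  ✓accept
final: {1,3,4,5}; accept 1 in set

Answer: ACCEPT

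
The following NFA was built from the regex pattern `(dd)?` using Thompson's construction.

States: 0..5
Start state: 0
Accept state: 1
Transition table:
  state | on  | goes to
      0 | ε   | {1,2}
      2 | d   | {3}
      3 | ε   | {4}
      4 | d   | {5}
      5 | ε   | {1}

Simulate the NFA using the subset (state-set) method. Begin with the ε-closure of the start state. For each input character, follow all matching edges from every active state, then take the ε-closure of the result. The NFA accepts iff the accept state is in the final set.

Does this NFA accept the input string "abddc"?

Answer: REJECT

Steps:
initial (ε-close {0}): {0,1,2}
'a' @ 1: {}  — no active states
rest 'bddc' ignored (set empty)
final: {}; accept 1 not in set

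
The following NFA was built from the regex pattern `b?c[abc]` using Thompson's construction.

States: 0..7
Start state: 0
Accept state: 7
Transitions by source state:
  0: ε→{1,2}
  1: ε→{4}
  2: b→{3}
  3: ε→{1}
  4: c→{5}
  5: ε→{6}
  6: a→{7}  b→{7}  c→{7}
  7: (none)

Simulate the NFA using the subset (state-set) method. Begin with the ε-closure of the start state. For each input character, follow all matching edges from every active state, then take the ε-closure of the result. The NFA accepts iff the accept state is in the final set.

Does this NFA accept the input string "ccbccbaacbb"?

Answer: REJECT

Steps:
S₀ = ε-closure({0}) = {0,1,2,4}
'c' @ 1: {5,6}
'c' @ 2: {7}  (accept∈set)
'b' @ 3: {}  — state set empty
rest 'ccbaacbb' ignored (set empty)
after full input: {}  (accept=7 not in)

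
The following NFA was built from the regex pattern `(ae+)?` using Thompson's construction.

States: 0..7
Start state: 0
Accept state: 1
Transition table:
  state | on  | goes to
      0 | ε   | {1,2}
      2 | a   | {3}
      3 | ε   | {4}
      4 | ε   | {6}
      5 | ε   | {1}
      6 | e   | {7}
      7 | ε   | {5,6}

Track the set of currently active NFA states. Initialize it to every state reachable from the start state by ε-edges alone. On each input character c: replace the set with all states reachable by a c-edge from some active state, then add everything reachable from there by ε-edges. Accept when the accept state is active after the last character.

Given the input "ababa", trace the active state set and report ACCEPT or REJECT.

start: ε-closure({0}) = {0,1,2}
'a' @ 1: {3,4,6}
'b' @ 2: {}  — dead — no transitions
rest 'aba' ignored (set empty)
end set {} — state 1 not in

Answer: REJECT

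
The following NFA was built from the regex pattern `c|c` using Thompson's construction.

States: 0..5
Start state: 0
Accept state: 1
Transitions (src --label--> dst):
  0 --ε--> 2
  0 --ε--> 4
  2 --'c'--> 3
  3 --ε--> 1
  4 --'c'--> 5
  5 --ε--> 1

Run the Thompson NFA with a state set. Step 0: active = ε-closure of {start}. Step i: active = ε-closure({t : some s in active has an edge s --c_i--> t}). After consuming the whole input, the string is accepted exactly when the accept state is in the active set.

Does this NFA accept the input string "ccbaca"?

Answer: REJECT

Steps:
S₀ = ε-closure({0}) = {0,2,4}
'c' @ 1: {1,3,5}  (accept∈set)
'c' @ 2: {}  — dead — no transitions
rest 'baca' ignored (set empty)
final: {}; accept 1 not in set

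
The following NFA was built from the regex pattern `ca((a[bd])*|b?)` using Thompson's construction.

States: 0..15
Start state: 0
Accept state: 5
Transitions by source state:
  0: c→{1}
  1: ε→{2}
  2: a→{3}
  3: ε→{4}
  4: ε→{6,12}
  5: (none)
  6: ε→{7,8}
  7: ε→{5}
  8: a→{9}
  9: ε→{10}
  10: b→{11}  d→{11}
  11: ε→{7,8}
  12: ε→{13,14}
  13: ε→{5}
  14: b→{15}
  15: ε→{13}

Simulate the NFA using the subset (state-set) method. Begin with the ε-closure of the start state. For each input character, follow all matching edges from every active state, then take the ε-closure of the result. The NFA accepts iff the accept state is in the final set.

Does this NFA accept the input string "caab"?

S₀ = ε-closure({0}) = {0}
'c' @ 1: {1,2}
'a' @ 2: {3,4,5,6,7,8,12,13,14}  [accepting]
'a' @ 3: {9,10}
'b' @ 4: {5,7,8,11}  [accepting]
end set {5,7,8,11} — state 5 in

Answer: ACCEPT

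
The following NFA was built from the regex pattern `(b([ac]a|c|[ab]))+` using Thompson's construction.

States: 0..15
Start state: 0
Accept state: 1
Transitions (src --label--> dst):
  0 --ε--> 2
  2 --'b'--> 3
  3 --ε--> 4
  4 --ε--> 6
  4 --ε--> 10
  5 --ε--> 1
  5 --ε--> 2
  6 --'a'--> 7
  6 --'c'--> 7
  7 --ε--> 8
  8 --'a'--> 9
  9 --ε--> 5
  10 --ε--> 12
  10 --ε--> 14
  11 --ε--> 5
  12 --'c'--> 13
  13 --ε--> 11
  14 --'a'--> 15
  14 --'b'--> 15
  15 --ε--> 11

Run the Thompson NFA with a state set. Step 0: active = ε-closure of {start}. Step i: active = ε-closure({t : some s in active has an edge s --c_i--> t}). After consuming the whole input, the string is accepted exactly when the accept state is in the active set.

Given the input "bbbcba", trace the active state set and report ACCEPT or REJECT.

start: ε-closure({0}) = {0,2}
'b' @ 1: {3,4,6,10,12,14}
'b' @ 2: {1,2,5,11,15}  [accepting]
'b' @ 3: {3,4,6,10,12,14}
'c' @ 4: {1,2,5,7,8,11,13}  [accepting]
'b' @ 5: {3,4,6,10,12,14}
'a' @ 6: {1,2,5,7,8,11,15}  [accepting]
final: {1,2,5,7,8,11,15}; accept 1 in set

Answer: ACCEPT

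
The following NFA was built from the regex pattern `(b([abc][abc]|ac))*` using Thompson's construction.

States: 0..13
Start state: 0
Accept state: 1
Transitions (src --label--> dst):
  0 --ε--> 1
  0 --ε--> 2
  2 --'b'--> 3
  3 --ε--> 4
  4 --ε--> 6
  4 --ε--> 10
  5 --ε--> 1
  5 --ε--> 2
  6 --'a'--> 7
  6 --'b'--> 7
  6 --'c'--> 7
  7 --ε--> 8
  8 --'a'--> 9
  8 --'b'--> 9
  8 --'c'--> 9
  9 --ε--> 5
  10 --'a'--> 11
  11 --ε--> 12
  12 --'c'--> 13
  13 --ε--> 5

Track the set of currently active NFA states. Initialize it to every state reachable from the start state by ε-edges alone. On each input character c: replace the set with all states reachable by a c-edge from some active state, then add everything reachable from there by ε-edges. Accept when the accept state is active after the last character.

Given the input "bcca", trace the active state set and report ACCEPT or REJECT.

start: ε-closure({0}) = {0,1,2}
'b' @ 1: {3,4,6,10}
'c' @ 2: {7,8}
'c' @ 3: {1,2,5,9}  (accept∈set)
'a' @ 4: {}  — no active states
end set {} — state 1 not in

Answer: REJECT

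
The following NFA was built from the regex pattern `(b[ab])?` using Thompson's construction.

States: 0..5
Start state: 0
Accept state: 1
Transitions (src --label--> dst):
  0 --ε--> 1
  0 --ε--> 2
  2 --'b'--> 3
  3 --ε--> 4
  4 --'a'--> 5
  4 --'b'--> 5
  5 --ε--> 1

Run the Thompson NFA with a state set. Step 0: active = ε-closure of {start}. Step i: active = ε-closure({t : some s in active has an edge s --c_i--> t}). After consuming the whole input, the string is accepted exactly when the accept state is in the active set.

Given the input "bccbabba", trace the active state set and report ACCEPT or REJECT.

Answer: REJECT

Derivation:
start: ε-closure({0}) = {0,1,2}
'b' @ 1: {3,4}
'c' @ 2: {}  — state set empty
rest 'cbabba' ignored (set empty)
after full input: {}  (accept=1 not in)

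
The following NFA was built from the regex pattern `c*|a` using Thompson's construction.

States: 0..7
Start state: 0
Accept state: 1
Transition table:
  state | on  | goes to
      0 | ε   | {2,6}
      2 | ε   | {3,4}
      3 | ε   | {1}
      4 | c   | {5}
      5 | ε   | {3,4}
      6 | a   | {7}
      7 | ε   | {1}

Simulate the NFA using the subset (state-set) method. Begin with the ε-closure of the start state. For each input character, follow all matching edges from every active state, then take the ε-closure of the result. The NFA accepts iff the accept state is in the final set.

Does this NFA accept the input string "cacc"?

Answer: REJECT

Derivation:
start: ε-closure({0}) = {0,1,2,3,4,6}
'c' @ 1: {1,3,4,5}  [accepting]
'a' @ 2: {}  — no active states
rest 'cc' ignored (set empty)
end set {} — state 1 not in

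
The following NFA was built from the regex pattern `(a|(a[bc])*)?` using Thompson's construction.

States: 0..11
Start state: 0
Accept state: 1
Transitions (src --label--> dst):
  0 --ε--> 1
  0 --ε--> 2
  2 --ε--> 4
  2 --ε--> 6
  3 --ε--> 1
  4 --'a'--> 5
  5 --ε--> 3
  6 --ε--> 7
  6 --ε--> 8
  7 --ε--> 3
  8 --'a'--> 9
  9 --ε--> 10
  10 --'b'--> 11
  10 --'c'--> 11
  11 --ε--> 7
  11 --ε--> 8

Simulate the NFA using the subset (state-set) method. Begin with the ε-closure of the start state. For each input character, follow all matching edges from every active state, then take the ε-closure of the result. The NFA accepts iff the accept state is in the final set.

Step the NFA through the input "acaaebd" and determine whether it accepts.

initial (ε-close {0}): {0,1,2,3,4,6,7,8}
'a' @ 1: {1,3,5,9,10}  [accepting]
'c' @ 2: {1,3,7,8,11}  [accepting]
'a' @ 3: {9,10}
'a' @ 4: {}  — dead — no transitions
rest 'ebd' ignored (set empty)
after full input: {}  (accept=1 not in)

Answer: REJECT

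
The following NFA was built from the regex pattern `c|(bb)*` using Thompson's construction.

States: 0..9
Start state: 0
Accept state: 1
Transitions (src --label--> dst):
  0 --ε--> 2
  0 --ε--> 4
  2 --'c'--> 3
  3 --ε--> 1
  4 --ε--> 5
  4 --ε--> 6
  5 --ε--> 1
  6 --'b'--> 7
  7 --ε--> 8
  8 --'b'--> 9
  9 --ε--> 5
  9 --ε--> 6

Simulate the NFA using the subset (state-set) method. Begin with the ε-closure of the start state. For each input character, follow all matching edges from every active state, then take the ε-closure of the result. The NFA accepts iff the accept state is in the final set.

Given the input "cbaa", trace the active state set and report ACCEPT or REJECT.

Answer: REJECT

Trace:
initial (ε-close {0}): {0,1,2,4,5,6}
'c' @ 1: {1,3}  ✓accept
'b' @ 2: {}  — state set empty
rest 'aa' ignored (set empty)
final: {}; accept 1 not in set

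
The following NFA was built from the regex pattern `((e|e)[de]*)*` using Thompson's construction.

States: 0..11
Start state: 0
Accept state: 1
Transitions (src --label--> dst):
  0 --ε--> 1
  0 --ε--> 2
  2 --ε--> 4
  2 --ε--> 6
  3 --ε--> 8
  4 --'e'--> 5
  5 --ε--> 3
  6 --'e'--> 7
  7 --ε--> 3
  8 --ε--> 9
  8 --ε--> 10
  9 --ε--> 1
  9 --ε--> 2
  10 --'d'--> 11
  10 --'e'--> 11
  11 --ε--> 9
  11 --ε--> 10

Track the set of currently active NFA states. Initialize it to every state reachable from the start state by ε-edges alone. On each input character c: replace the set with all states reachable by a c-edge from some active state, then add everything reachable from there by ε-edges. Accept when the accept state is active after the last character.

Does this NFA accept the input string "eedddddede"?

initial (ε-close {0}): {0,1,2,4,6}
'e' @ 1: {1,2,3,4,5,6,7,8,9,10}  [accepting]
'e' @ 2: {1,2,3,4,5,6,7,8,9,10,11}  [accepting]
'd' @ 3: {1,2,4,6,9,10,11}  [accepting]
'd' @ 4: {1,2,4,6,9,10,11}  [accepting]
'd' @ 5: {1,2,4,6,9,10,11}  [accepting]
'd' @ 6: {1,2,4,6,9,10,11}  [accepting]
'd' @ 7: {1,2,4,6,9,10,11}  [accepting]
'e' @ 8: {1,2,3,4,5,6,7,8,9,10,11}  [accepting]
'd' @ 9: {1,2,4,6,9,10,11}  [accepting]
'e' @ 10: {1,2,3,4,5,6,7,8,9,10,11}  [accepting]
final: {1,2,3,4,5,6,7,8,9,10,11}; accept 1 in set

Answer: ACCEPT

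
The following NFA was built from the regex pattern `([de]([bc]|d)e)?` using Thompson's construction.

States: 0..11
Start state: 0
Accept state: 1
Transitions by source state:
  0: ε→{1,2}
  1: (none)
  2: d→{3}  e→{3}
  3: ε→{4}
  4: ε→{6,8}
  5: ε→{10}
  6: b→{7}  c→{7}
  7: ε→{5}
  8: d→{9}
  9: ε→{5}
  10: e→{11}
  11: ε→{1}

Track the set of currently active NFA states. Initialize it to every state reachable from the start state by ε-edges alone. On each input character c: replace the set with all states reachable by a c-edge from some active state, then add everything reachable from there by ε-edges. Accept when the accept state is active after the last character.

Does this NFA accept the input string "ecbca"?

S₀ = ε-closure({0}) = {0,1,2}
'e' @ 1: {3,4,6,8}
'c' @ 2: {5,7,10}
'b' @ 3: {}  — dead — no transitions
rest 'ca' ignored (set empty)
after full input: {}  (accept=1 not in)

Answer: REJECT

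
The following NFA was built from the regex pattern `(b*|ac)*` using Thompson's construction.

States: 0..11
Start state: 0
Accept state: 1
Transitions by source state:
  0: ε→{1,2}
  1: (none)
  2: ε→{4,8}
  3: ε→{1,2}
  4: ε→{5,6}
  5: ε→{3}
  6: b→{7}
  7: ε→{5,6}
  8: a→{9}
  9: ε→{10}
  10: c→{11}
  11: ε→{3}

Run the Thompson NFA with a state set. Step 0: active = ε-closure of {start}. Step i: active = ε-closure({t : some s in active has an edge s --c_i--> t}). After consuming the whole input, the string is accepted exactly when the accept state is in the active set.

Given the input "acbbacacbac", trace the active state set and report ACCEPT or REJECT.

Answer: ACCEPT

Derivation:
S₀ = ε-closure({0}) = {0,1,2,3,4,5,6,8}
'a' @ 1: {9,10}
'c' @ 2: {1,2,3,4,5,6,8,11}  (accept∈set)
'b' @ 3: {1,2,3,4,5,6,7,8}  (accept∈set)
'b' @ 4: {1,2,3,4,5,6,7,8}  (accept∈set)
'a' @ 5: {9,10}
'c' @ 6: {1,2,3,4,5,6,8,11}  (accept∈set)
'a' @ 7: {9,10}
'c' @ 8: {1,2,3,4,5,6,8,11}  (accept∈set)
'b' @ 9: {1,2,3,4,5,6,7,8}  (accept∈set)
'a' @ 10: {9,10}
'c' @ 11: {1,2,3,4,5,6,8,11}  (accept∈set)
after full input: {1,2,3,4,5,6,8,11}  (accept=1 in)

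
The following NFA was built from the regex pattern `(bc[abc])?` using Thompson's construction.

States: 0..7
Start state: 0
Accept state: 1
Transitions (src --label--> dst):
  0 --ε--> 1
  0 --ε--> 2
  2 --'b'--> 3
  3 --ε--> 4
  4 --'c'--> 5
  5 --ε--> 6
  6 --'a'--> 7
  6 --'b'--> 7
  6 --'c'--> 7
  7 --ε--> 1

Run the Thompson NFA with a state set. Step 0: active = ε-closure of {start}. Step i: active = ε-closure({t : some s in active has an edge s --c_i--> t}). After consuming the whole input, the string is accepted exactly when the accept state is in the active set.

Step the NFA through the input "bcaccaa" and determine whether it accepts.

start: ε-closure({0}) = {0,1,2}
'b' @ 1: {3,4}
'c' @ 2: {5,6}
'a' @ 3: {1,7}  ✓accept
'c' @ 4: {}  — state set empty
rest 'caa' ignored (set empty)
end set {} — state 1 not in

Answer: REJECT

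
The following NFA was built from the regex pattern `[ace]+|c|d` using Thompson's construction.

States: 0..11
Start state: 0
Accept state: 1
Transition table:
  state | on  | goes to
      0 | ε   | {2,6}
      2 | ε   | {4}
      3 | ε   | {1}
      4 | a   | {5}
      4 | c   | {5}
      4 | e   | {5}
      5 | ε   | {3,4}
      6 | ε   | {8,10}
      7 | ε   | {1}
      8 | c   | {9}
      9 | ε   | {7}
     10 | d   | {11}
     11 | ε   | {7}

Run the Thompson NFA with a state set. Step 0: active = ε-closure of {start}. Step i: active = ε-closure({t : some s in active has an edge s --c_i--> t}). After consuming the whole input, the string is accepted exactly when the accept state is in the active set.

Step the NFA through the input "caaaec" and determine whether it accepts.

S₀ = ε-closure({0}) = {0,2,4,6,8,10}
'c' @ 1: {1,3,4,5,7,9}  [accepting]
'a' @ 2: {1,3,4,5}  [accepting]
'a' @ 3: {1,3,4,5}  [accepting]
'a' @ 4: {1,3,4,5}  [accepting]
'e' @ 5: {1,3,4,5}  [accepting]
'c' @ 6: {1,3,4,5}  [accepting]
end set {1,3,4,5} — state 1 in

Answer: ACCEPT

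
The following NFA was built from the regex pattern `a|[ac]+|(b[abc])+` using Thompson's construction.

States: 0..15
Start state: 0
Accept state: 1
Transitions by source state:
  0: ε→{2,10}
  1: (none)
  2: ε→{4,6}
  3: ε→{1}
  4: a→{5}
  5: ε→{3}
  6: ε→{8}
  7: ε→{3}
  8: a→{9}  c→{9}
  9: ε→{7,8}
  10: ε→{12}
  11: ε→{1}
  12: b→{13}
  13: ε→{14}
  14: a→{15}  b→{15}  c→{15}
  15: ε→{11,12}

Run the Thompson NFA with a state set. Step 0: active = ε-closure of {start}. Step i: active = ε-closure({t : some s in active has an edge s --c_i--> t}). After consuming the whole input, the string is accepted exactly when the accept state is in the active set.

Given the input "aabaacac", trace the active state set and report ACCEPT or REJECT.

Answer: REJECT

Derivation:
S₀ = ε-closure({0}) = {0,2,4,6,8,10,12}
'a' @ 1: {1,3,5,7,8,9}  [accepting]
'a' @ 2: {1,3,7,8,9}  [accepting]
'b' @ 3: {}  — state set empty
rest 'aacac' ignored (set empty)
after full input: {}  (accept=1 not in)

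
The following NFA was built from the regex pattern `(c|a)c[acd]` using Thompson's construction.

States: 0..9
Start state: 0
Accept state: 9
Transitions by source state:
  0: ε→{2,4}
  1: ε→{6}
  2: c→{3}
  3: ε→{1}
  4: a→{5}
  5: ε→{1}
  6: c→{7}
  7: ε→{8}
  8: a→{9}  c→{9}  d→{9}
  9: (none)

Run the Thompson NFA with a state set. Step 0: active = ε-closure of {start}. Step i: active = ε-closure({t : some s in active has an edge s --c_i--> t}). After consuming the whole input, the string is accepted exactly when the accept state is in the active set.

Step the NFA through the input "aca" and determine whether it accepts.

Answer: ACCEPT

Steps:
S₀ = ε-closure({0}) = {0,2,4}
'a' @ 1: {1,5,6}
'c' @ 2: {7,8}
'a' @ 3: {9}  [accepting]
after full input: {9}  (accept=9 in)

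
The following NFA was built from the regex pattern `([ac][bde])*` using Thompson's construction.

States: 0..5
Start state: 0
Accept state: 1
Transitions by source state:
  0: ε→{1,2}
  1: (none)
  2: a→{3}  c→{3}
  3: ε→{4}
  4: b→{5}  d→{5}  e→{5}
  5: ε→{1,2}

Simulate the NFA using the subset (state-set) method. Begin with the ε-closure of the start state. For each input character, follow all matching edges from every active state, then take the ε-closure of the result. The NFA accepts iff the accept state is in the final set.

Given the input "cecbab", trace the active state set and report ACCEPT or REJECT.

Answer: ACCEPT

Trace:
S₀ = ε-closure({0}) = {0,1,2}
'c' @ 1: {3,4}
'e' @ 2: {1,2,5}  ✓accept
'c' @ 3: {3,4}
'b' @ 4: {1,2,5}  ✓accept
'a' @ 5: {3,4}
'b' @ 6: {1,2,5}  ✓accept
end set {1,2,5} — state 1 in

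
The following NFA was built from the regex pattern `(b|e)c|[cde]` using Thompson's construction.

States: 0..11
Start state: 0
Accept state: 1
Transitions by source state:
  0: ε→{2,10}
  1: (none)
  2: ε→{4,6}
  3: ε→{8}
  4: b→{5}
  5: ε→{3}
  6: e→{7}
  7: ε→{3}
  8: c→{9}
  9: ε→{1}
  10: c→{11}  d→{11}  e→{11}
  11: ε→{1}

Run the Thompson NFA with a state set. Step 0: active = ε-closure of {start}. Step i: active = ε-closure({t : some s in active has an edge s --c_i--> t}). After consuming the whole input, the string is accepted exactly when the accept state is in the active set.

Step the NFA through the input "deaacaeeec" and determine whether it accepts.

Answer: REJECT

Steps:
initial (ε-close {0}): {0,2,4,6,10}
'd' @ 1: {1,11}  ✓accept
'e' @ 2: {}  — dead — no transitions
rest 'aacaeeec' ignored (set empty)
after full input: {}  (accept=1 not in)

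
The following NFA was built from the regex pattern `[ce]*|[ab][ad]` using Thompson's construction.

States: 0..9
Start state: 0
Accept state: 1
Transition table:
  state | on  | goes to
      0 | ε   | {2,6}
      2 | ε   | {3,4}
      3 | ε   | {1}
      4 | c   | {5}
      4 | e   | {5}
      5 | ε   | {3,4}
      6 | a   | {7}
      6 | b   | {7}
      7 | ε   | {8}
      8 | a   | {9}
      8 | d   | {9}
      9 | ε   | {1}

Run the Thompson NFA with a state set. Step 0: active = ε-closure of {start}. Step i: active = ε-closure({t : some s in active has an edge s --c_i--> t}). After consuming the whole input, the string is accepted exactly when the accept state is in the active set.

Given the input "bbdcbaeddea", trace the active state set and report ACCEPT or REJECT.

Answer: REJECT

Trace:
S₀ = ε-closure({0}) = {0,1,2,3,4,6}
'b' @ 1: {7,8}
'b' @ 2: {}  — no active states
rest 'dcbaeddea' ignored (set empty)
final: {}; accept 1 not in set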